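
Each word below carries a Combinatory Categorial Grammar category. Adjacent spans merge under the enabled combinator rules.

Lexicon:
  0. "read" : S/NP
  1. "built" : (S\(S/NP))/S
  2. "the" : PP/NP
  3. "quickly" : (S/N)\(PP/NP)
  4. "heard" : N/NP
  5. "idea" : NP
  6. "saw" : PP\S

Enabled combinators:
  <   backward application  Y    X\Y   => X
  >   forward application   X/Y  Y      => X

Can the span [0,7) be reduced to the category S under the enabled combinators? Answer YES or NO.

NO

S/NP (S\(S/NP))/S PP/NP (S/N)\(PP/NP) N/NP NP PP\S
CKY chart[0,7] = {PP}; S ∉ chart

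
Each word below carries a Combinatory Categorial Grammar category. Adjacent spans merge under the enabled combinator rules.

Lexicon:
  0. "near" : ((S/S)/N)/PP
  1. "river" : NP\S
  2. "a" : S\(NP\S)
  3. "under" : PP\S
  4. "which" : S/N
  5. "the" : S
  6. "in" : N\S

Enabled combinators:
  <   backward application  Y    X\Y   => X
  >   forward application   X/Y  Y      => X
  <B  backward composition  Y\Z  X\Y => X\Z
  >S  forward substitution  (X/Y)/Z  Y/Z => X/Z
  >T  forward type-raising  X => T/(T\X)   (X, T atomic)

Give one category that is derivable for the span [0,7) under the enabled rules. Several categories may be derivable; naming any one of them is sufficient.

[0,7] S   >
  [0,5] S/N   >S
    [0,4] (S/S)/N   >
      [0,1] "near" : ((S/S)/N)/PP
      [1,4] PP   <
        [1,3] S   <
          [1,2] "river" : NP\S
          [2,3] "a" : S\(NP\S)
        [3,4] "under" : PP\S
    [4,5] "which" : S/N
  [5,7] N   >
    [5,6] N/(N\S)   >T
      [5,6] "the" : S
    [6,7] "in" : N\S

S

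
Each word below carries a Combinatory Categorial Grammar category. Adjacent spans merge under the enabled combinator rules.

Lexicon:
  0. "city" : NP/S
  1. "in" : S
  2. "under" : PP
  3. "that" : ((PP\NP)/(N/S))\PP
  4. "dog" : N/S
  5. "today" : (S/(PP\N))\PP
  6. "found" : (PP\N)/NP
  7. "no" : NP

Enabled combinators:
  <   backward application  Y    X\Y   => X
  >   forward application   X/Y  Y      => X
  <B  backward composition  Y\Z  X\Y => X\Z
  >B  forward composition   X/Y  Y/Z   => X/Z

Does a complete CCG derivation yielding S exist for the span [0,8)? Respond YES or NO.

[0,8] S   >
  [0,6] S/(PP\N)   <
    [0,5] PP   <
      [0,2] NP   >
        [0,1] "city" : NP/S
        [1,2] "in" : S
      [2,5] PP\NP   >
        [2,4] (PP\NP)/(N/S)   <
          [2,3] "under" : PP
          [3,4] "that" : ((PP\NP)/(N/S))\PP
        [4,5] "dog" : N/S
    [5,6] "today" : (S/(PP\N))\PP
  [6,8] PP\N   >
    [6,7] "found" : (PP\N)/NP
    [7,8] "no" : NP

YES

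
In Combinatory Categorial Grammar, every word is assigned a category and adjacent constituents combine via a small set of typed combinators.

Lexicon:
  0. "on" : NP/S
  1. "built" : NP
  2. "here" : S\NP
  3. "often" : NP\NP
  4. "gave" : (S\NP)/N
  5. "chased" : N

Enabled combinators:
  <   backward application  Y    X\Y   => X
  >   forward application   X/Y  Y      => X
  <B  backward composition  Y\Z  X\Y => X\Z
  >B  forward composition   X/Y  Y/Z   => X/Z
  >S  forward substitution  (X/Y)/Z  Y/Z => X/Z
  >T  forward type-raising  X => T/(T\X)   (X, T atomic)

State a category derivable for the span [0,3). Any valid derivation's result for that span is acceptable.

[0,6] S   <
  [0,3] NP   >
    [0,1] "on" : NP/S
    [1,3] S   <
      [1,2] "built" : NP
      [2,3] "here" : S\NP
  [3,6] S\NP   <B
    [3,4] "often" : NP\NP
    [4,6] S\NP   >
      [4,5] "gave" : (S\NP)/N
      [5,6] "chased" : N

NP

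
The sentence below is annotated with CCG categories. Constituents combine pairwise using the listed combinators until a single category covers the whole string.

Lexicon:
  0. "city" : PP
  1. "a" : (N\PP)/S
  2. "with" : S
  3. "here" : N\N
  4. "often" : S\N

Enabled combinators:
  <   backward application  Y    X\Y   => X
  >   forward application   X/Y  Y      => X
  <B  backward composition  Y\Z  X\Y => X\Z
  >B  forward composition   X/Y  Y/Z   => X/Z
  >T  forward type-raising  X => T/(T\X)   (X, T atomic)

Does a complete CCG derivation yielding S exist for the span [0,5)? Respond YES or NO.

YES

[0,5] S   >
  [0,1] S/(S\PP)   >T
    [0,1] "city" : PP
  [1,5] S\PP   <B
    [1,4] N\PP   <B
      [1,3] N\PP   >
        [1,2] "a" : (N\PP)/S
        [2,3] "with" : S
      [3,4] "here" : N\N
    [4,5] "often" : S\N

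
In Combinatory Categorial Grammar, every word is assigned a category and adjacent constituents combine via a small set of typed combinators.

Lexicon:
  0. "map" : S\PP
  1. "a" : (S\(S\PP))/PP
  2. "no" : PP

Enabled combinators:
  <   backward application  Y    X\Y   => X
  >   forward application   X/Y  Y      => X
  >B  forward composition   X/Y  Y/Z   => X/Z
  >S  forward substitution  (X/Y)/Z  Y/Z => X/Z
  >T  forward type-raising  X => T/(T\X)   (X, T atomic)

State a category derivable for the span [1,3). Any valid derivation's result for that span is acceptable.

S\(S\PP)

[0,3] S   <
  [0,1] "map" : S\PP
  [1,3] S\(S\PP)   >
    [1,2] "a" : (S\(S\PP))/PP
    [2,3] "no" : PP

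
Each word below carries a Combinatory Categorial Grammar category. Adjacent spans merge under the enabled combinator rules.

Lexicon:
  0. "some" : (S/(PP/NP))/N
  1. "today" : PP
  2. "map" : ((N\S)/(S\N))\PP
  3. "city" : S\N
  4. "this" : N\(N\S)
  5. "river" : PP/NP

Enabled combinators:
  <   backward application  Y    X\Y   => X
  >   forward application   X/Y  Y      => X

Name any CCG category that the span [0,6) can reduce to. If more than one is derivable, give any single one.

[0,6] S   >
  [0,5] S/(PP/NP)   >
    [0,1] "some" : (S/(PP/NP))/N
    [1,5] N   <
      [1,4] N\S   >
        [1,3] (N\S)/(S\N)   <
          [1,2] "today" : PP
          [2,3] "map" : ((N\S)/(S\N))\PP
        [3,4] "city" : S\N
      [4,5] "this" : N\(N\S)
  [5,6] "river" : PP/NP

S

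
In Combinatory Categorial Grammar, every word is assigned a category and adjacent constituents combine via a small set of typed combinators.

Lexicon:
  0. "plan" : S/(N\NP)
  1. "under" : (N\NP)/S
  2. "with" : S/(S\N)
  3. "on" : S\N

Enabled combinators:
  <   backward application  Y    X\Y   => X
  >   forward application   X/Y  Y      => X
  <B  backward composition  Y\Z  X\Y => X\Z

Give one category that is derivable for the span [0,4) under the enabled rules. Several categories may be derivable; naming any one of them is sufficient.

[0,4] S   >
  [0,1] "plan" : S/(N\NP)
  [1,4] N\NP   >
    [1,2] "under" : (N\NP)/S
    [2,4] S   >
      [2,3] "with" : S/(S\N)
      [3,4] "on" : S\N

S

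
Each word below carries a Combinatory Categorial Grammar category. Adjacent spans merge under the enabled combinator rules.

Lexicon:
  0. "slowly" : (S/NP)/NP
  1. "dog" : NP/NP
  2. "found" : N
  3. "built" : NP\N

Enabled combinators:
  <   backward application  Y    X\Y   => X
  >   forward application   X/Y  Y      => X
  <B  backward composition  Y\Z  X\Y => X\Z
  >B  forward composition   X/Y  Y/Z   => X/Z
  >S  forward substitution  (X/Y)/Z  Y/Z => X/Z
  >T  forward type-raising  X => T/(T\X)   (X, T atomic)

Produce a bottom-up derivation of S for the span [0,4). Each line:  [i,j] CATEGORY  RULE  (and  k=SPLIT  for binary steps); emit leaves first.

[0,1] (S/NP)/NP  lex  "slowly"
[1,2] NP/NP  lex  "dog"
[0,2] S/NP  >S  k=1
[2,3] N  lex  "found"
[2,3] NP/(NP\N)  >T
[3,4] NP\N  lex  "built"
[2,4] NP  >  k=3
[0,4] S  >  k=2

[0,4] S   >
  [0,2] S/NP   >S
    [0,1] "slowly" : (S/NP)/NP
    [1,2] "dog" : NP/NP
  [2,4] NP   >
    [2,3] NP/(NP\N)   >T
      [2,3] "found" : N
    [3,4] "built" : NP\N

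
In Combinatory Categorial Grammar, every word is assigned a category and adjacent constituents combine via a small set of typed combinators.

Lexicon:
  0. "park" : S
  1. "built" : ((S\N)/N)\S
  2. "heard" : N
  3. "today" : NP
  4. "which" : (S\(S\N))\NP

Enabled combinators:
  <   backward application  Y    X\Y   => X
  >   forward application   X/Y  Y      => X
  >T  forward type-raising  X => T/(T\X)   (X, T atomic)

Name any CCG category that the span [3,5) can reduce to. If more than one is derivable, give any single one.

[0,5] S   <
  [0,3] S\N   >
    [0,2] (S\N)/N   <
      [0,1] "park" : S
      [1,2] "built" : ((S\N)/N)\S
    [2,3] "heard" : N
  [3,5] S\(S\N)   <
    [3,4] "today" : NP
    [4,5] "which" : (S\(S\N))\NP

S\(S\N)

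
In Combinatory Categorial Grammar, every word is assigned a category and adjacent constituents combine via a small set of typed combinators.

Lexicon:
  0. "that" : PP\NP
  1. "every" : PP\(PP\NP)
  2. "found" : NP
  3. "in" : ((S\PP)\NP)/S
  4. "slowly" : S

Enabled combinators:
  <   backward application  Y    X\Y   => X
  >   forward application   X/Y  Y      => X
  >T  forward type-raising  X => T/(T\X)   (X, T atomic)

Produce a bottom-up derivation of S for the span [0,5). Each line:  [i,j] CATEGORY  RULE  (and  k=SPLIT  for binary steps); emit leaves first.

[0,1] PP\NP  lex  "that"
[1,2] PP\(PP\NP)  lex  "every"
[0,2] PP  <  k=1
[2,3] NP  lex  "found"
[3,4] ((S\PP)\NP)/S  lex  "in"
[4,5] S  lex  "slowly"
[3,5] (S\PP)\NP  >  k=4
[2,5] S\PP  <  k=3
[0,5] S  <  k=2

[0,5] S   <
  [0,2] PP   <
    [0,1] "that" : PP\NP
    [1,2] "every" : PP\(PP\NP)
  [2,5] S\PP   <
    [2,3] "found" : NP
    [3,5] (S\PP)\NP   >
      [3,4] "in" : ((S\PP)\NP)/S
      [4,5] "slowly" : S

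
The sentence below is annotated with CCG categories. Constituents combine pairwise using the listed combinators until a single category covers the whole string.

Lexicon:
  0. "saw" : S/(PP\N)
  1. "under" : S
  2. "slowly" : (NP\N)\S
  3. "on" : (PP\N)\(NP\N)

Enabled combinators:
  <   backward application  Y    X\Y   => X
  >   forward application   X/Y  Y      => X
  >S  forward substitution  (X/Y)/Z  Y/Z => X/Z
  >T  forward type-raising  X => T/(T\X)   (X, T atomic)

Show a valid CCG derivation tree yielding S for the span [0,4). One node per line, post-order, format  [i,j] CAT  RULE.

[0,4] S   >
  [0,1] "saw" : S/(PP\N)
  [1,4] PP\N   <
    [1,3] NP\N   <
      [1,2] "under" : S
      [2,3] "slowly" : (NP\N)\S
    [3,4] "on" : (PP\N)\(NP\N)

[0,1] S/(PP\N)  lex  "saw"
[1,2] S  lex  "under"
[2,3] (NP\N)\S  lex  "slowly"
[1,3] NP\N  <  k=2
[3,4] (PP\N)\(NP\N)  lex  "on"
[1,4] PP\N  <  k=3
[0,4] S  >  k=1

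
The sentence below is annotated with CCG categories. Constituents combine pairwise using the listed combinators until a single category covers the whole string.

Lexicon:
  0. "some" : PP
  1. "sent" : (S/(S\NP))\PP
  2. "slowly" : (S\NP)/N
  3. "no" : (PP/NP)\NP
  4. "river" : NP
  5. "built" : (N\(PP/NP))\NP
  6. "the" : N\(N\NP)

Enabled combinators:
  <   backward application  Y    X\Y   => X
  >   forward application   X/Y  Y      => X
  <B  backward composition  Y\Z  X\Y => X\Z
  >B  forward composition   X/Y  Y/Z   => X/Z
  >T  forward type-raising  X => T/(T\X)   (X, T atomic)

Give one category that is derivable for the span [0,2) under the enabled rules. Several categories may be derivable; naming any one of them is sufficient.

[0,7] S   >
  [0,2] S/(S\NP)   <
    [0,1] "some" : PP
    [1,2] "sent" : (S/(S\NP))\PP
  [2,7] S\NP   >
    [2,3] "slowly" : (S\NP)/N
    [3,7] N   <
      [3,6] N\NP   <B
        [3,4] "no" : (PP/NP)\NP
        [4,6] N\(PP/NP)   <
          [4,5] "river" : NP
          [5,6] "built" : (N\(PP/NP))\NP
      [6,7] "the" : N\(N\NP)

S/(S\NP)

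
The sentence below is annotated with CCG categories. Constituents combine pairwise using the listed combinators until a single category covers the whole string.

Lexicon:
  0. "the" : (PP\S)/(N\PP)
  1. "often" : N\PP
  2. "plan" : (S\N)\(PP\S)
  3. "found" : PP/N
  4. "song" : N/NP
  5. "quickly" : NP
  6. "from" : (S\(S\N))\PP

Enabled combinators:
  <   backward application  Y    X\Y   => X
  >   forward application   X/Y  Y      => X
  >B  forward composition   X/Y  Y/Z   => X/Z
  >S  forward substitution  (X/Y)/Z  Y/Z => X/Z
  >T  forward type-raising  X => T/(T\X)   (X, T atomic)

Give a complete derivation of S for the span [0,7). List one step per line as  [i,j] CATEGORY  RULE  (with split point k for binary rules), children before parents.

[0,1] (PP\S)/(N\PP)  lex  "the"
[1,2] N\PP  lex  "often"
[0,2] PP\S  >  k=1
[2,3] (S\N)\(PP\S)  lex  "plan"
[0,3] S\N  <  k=2
[3,4] PP/N  lex  "found"
[4,5] N/NP  lex  "song"
[3,5] PP/NP  >B  k=4
[5,6] NP  lex  "quickly"
[3,6] PP  >  k=5
[6,7] (S\(S\N))\PP  lex  "from"
[3,7] S\(S\N)  <  k=6
[0,7] S  <  k=3

[0,7] S   <
  [0,3] S\N   <
    [0,2] PP\S   >
      [0,1] "the" : (PP\S)/(N\PP)
      [1,2] "often" : N\PP
    [2,3] "plan" : (S\N)\(PP\S)
  [3,7] S\(S\N)   <
    [3,6] PP   >
      [3,5] PP/NP   >B
        [3,4] "found" : PP/N
        [4,5] "song" : N/NP
      [5,6] "quickly" : NP
    [6,7] "from" : (S\(S\N))\PP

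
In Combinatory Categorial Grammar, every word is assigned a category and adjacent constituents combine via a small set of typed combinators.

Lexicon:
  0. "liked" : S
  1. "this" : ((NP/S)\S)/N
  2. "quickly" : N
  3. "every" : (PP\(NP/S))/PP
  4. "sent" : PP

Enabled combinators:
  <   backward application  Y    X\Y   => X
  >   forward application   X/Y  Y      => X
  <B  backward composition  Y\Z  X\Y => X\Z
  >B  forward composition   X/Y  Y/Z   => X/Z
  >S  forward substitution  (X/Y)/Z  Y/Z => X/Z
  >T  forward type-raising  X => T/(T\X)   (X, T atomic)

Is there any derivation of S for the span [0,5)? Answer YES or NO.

NO

S ((NP/S)\S)/N N (PP\(NP/S))/PP PP
CKY chart[0,5] = {N/(N\PP), NP/(NP\PP), PP, PP/(PP\PP), S/(S\PP)}; S ∉ chart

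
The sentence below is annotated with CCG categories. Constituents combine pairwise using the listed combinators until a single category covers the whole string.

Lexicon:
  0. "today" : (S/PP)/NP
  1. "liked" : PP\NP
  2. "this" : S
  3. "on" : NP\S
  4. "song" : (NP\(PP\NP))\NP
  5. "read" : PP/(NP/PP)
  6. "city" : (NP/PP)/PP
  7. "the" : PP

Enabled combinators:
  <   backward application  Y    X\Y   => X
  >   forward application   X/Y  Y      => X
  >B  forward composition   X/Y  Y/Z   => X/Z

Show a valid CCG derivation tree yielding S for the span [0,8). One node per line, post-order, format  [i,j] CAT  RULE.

[0,8] S   >
  [0,5] S/PP   >
    [0,1] "today" : (S/PP)/NP
    [1,5] NP   <
      [1,2] "liked" : PP\NP
      [2,5] NP\(PP\NP)   <
        [2,4] NP   <
          [2,3] "this" : S
          [3,4] "on" : NP\S
        [4,5] "song" : (NP\(PP\NP))\NP
  [5,8] PP   >
    [5,6] "read" : PP/(NP/PP)
    [6,8] NP/PP   >
      [6,7] "city" : (NP/PP)/PP
      [7,8] "the" : PP

[0,1] (S/PP)/NP  lex  "today"
[1,2] PP\NP  lex  "liked"
[2,3] S  lex  "this"
[3,4] NP\S  lex  "on"
[2,4] NP  <  k=3
[4,5] (NP\(PP\NP))\NP  lex  "song"
[2,5] NP\(PP\NP)  <  k=4
[1,5] NP  <  k=2
[0,5] S/PP  >  k=1
[5,6] PP/(NP/PP)  lex  "read"
[6,7] (NP/PP)/PP  lex  "city"
[7,8] PP  lex  "the"
[6,8] NP/PP  >  k=7
[5,8] PP  >  k=6
[0,8] S  >  k=5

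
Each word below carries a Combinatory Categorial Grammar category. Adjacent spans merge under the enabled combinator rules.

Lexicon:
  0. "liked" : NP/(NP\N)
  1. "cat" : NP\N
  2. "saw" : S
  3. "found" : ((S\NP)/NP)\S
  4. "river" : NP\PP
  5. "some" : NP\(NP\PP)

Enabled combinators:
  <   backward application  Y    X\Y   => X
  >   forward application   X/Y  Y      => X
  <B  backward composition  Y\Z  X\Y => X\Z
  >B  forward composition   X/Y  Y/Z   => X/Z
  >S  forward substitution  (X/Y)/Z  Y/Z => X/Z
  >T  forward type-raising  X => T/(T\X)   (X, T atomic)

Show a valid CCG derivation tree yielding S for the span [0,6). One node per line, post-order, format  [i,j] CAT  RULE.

[0,6] S   <
  [0,2] NP   >
    [0,1] "liked" : NP/(NP\N)
    [1,2] "cat" : NP\N
  [2,6] S\NP   >
    [2,4] (S\NP)/NP   <
      [2,3] "saw" : S
      [3,4] "found" : ((S\NP)/NP)\S
    [4,6] NP   <
      [4,5] "river" : NP\PP
      [5,6] "some" : NP\(NP\PP)

[0,1] NP/(NP\N)  lex  "liked"
[1,2] NP\N  lex  "cat"
[0,2] NP  >  k=1
[2,3] S  lex  "saw"
[3,4] ((S\NP)/NP)\S  lex  "found"
[2,4] (S\NP)/NP  <  k=3
[4,5] NP\PP  lex  "river"
[5,6] NP\(NP\PP)  lex  "some"
[4,6] NP  <  k=5
[2,6] S\NP  >  k=4
[0,6] S  <  k=2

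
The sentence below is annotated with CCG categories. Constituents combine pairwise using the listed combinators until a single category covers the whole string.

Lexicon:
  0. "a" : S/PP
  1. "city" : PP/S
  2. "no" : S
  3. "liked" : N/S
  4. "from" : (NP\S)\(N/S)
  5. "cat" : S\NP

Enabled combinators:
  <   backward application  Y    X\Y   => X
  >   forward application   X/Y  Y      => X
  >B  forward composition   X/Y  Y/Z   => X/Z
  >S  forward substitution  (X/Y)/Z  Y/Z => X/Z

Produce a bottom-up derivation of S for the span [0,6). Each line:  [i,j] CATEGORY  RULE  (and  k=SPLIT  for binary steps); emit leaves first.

[0,1] S/PP  lex  "a"
[1,2] PP/S  lex  "city"
[2,3] S  lex  "no"
[3,4] N/S  lex  "liked"
[4,5] (NP\S)\(N/S)  lex  "from"
[3,5] NP\S  <  k=4
[2,5] NP  <  k=3
[5,6] S\NP  lex  "cat"
[2,6] S  <  k=5
[1,6] PP  >  k=2
[0,6] S  >  k=1

[0,6] S   >
  [0,1] "a" : S/PP
  [1,6] PP   >
    [1,2] "city" : PP/S
    [2,6] S   <
      [2,5] NP   <
        [2,3] "no" : S
        [3,5] NP\S   <
          [3,4] "liked" : N/S
          [4,5] "from" : (NP\S)\(N/S)
      [5,6] "cat" : S\NP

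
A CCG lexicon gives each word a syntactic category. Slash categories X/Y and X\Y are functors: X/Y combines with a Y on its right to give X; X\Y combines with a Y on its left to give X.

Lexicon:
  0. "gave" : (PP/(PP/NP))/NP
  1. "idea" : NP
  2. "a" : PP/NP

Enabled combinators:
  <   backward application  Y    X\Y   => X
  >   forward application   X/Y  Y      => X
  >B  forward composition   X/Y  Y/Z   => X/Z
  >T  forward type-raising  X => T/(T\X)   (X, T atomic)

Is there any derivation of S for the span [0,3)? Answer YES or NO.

NO

(PP/(PP/NP))/NP NP PP/NP
CKY chart[0,3] = {N/(N\PP), NP/(NP\PP), PP, PP/(PP\PP), S/(S\PP)}; S ∉ chart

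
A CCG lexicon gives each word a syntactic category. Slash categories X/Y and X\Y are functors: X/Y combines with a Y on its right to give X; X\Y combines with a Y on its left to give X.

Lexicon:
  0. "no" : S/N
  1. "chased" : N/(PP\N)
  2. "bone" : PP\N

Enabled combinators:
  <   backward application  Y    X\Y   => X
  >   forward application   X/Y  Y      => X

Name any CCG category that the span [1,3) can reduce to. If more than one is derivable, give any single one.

[0,3] S   >
  [0,1] "no" : S/N
  [1,3] N   >
    [1,2] "chased" : N/(PP\N)
    [2,3] "bone" : PP\N

N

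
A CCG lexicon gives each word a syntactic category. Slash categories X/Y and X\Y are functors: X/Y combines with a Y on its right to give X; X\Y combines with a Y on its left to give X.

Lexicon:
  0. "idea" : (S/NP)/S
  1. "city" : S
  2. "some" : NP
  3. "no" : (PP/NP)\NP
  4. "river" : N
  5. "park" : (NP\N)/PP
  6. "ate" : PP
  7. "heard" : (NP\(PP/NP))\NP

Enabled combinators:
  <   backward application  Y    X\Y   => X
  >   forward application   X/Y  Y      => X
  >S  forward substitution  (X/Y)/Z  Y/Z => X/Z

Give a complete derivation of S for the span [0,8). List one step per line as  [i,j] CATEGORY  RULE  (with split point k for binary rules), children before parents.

[0,1] (S/NP)/S  lex  "idea"
[1,2] S  lex  "city"
[0,2] S/NP  >  k=1
[2,3] NP  lex  "some"
[3,4] (PP/NP)\NP  lex  "no"
[2,4] PP/NP  <  k=3
[4,5] N  lex  "river"
[5,6] (NP\N)/PP  lex  "park"
[6,7] PP  lex  "ate"
[5,7] NP\N  >  k=6
[4,7] NP  <  k=5
[7,8] (NP\(PP/NP))\NP  lex  "heard"
[4,8] NP\(PP/NP)  <  k=7
[2,8] NP  <  k=4
[0,8] S  >  k=2

[0,8] S   >
  [0,2] S/NP   >
    [0,1] "idea" : (S/NP)/S
    [1,2] "city" : S
  [2,8] NP   <
    [2,4] PP/NP   <
      [2,3] "some" : NP
      [3,4] "no" : (PP/NP)\NP
    [4,8] NP\(PP/NP)   <
      [4,7] NP   <
        [4,5] "river" : N
        [5,7] NP\N   >
          [5,6] "park" : (NP\N)/PP
          [6,7] "ate" : PP
      [7,8] "heard" : (NP\(PP/NP))\NP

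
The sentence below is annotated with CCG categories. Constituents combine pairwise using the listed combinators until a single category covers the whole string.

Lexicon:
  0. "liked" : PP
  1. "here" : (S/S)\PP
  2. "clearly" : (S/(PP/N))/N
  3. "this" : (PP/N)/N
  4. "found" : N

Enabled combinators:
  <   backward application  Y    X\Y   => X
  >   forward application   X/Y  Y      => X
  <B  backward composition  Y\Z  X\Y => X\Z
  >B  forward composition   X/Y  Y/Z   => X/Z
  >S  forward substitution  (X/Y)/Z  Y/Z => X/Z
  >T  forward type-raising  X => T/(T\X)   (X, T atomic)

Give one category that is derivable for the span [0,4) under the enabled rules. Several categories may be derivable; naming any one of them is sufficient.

[0,5] S   >
  [0,4] S/N   >B
    [0,2] S/S   <
      [0,1] "liked" : PP
      [1,2] "here" : (S/S)\PP
    [2,4] S/N   >S
      [2,3] "clearly" : (S/(PP/N))/N
      [3,4] "this" : (PP/N)/N
  [4,5] "found" : N

S/N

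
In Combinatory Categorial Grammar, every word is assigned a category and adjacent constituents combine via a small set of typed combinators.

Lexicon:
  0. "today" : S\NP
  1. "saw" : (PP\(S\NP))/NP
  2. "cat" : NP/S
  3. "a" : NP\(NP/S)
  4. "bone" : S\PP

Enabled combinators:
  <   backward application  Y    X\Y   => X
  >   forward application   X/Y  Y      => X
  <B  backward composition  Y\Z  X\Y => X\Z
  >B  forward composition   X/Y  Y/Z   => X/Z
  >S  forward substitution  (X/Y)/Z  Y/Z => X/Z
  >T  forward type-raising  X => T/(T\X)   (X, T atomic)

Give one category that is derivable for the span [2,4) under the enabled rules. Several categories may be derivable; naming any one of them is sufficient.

NP

[0,5] S   <
  [0,4] PP   <
    [0,1] "today" : S\NP
    [1,4] PP\(S\NP)   >
      [1,2] "saw" : (PP\(S\NP))/NP
      [2,4] NP   <
        [2,3] "cat" : NP/S
        [3,4] "a" : NP\(NP/S)
  [4,5] "bone" : S\PP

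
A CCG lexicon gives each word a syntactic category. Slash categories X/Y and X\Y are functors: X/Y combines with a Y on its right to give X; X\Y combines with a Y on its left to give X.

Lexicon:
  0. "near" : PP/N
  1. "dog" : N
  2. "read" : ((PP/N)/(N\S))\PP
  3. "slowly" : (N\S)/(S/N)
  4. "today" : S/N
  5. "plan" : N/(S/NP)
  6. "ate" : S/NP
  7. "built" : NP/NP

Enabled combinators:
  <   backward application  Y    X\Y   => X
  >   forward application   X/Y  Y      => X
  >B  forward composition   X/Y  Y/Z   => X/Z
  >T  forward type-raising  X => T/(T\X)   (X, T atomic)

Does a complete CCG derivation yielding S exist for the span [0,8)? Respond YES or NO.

PP/N N ((PP/N)/(N\S))\PP (N\S)/(S/N) S/N N/(S/NP) S/NP NP/NP
CKY chart[0,8] = {N/(N\PP), NP/(NP\PP), PP, PP/(N\N), PP/(PP\PP), S/(S\PP)}; S ∉ chart

NO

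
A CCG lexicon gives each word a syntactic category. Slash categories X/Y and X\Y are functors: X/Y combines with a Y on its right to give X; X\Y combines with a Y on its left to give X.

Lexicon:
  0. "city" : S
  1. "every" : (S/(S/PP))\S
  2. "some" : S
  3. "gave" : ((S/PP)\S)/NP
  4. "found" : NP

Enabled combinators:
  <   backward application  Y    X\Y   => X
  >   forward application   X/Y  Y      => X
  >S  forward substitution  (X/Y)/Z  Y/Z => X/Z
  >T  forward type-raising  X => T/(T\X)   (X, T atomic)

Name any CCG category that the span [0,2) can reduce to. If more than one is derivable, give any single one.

[0,5] S   >
  [0,2] S/(S/PP)   <
    [0,1] "city" : S
    [1,2] "every" : (S/(S/PP))\S
  [2,5] S/PP   <
    [2,3] "some" : S
    [3,5] (S/PP)\S   >
      [3,4] "gave" : ((S/PP)\S)/NP
      [4,5] "found" : NP

S/(S/PP)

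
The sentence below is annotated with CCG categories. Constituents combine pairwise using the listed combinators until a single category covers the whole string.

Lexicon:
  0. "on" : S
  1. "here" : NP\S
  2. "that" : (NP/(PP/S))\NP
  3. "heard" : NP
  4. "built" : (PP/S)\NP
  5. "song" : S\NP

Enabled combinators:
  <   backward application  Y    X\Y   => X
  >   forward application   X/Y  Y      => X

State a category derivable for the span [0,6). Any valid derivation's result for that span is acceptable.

[0,6] S   <
  [0,5] NP   >
    [0,3] NP/(PP/S)   <
      [0,2] NP   <
        [0,1] "on" : S
        [1,2] "here" : NP\S
      [2,3] "that" : (NP/(PP/S))\NP
    [3,5] PP/S   <
      [3,4] "heard" : NP
      [4,5] "built" : (PP/S)\NP
  [5,6] "song" : S\NP

S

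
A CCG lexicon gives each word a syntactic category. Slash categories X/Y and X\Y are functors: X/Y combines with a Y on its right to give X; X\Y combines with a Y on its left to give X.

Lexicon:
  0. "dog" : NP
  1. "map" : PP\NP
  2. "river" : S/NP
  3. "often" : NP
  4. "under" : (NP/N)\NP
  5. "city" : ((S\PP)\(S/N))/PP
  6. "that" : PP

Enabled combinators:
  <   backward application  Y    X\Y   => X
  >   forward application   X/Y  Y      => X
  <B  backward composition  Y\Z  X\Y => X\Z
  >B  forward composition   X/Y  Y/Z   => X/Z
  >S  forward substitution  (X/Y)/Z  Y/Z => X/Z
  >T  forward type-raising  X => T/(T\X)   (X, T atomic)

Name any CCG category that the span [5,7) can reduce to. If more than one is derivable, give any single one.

(S\PP)\(S/N)

[0,7] S   <
  [0,2] PP   <
    [0,1] "dog" : NP
    [1,2] "map" : PP\NP
  [2,7] S\PP   <
    [2,5] S/N   >B
      [2,3] "river" : S/NP
      [3,5] NP/N   <
        [3,4] "often" : NP
        [4,5] "under" : (NP/N)\NP
    [5,7] (S\PP)\(S/N)   >
      [5,6] "city" : ((S\PP)\(S/N))/PP
      [6,7] "that" : PP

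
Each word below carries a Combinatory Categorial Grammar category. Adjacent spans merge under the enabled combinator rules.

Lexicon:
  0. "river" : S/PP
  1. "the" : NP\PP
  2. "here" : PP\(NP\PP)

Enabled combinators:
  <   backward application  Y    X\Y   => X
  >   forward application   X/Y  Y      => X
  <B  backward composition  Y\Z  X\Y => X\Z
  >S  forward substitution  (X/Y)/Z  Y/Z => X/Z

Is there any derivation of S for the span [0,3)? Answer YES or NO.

[0,3] S   >
  [0,1] "river" : S/PP
  [1,3] PP   <
    [1,2] "the" : NP\PP
    [2,3] "here" : PP\(NP\PP)

YES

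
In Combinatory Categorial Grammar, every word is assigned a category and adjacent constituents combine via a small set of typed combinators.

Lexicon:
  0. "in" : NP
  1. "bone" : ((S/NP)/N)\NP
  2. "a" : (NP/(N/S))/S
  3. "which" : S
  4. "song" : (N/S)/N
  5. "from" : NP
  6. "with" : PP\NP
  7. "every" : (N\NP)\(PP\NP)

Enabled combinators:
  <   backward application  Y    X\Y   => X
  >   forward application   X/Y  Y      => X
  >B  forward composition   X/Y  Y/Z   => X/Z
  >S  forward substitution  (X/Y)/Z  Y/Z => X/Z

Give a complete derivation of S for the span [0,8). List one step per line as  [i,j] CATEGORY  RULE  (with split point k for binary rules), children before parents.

[0,1] NP  lex  "in"
[1,2] ((S/NP)/N)\NP  lex  "bone"
[0,2] (S/NP)/N  <  k=1
[2,3] (NP/(N/S))/S  lex  "a"
[3,4] S  lex  "which"
[2,4] NP/(N/S)  >  k=3
[4,5] (N/S)/N  lex  "song"
[2,5] NP/N  >B  k=4
[0,5] S/N  >S  k=2
[5,6] NP  lex  "from"
[6,7] PP\NP  lex  "with"
[7,8] (N\NP)\(PP\NP)  lex  "every"
[6,8] N\NP  <  k=7
[5,8] N  <  k=6
[0,8] S  >  k=5

[0,8] S   >
  [0,5] S/N   >S
    [0,2] (S/NP)/N   <
      [0,1] "in" : NP
      [1,2] "bone" : ((S/NP)/N)\NP
    [2,5] NP/N   >B
      [2,4] NP/(N/S)   >
        [2,3] "a" : (NP/(N/S))/S
        [3,4] "which" : S
      [4,5] "song" : (N/S)/N
  [5,8] N   <
    [5,6] "from" : NP
    [6,8] N\NP   <
      [6,7] "with" : PP\NP
      [7,8] "every" : (N\NP)\(PP\NP)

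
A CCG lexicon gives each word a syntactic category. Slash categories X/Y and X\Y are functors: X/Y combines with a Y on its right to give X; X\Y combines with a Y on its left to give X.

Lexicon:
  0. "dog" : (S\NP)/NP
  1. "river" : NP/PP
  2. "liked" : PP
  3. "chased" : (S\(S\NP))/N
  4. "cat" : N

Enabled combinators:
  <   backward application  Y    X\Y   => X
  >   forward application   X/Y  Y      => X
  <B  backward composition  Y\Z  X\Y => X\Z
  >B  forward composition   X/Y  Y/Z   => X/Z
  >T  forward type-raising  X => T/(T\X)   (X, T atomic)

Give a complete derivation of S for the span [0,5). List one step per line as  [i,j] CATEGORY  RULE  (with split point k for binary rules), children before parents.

[0,1] (S\NP)/NP  lex  "dog"
[1,2] NP/PP  lex  "river"
[2,3] PP  lex  "liked"
[1,3] NP  >  k=2
[0,3] S\NP  >  k=1
[3,4] (S\(S\NP))/N  lex  "chased"
[4,5] N  lex  "cat"
[3,5] S\(S\NP)  >  k=4
[0,5] S  <  k=3

[0,5] S   <
  [0,3] S\NP   >
    [0,1] "dog" : (S\NP)/NP
    [1,3] NP   >
      [1,2] "river" : NP/PP
      [2,3] "liked" : PP
  [3,5] S\(S\NP)   >
    [3,4] "chased" : (S\(S\NP))/N
    [4,5] "cat" : N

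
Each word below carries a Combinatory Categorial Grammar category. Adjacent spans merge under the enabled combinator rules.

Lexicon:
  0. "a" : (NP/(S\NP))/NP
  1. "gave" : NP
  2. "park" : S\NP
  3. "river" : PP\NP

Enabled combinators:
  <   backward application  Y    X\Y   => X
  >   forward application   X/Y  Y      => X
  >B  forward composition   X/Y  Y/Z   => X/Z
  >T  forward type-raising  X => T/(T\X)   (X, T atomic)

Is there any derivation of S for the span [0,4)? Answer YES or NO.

(NP/(S\NP))/NP NP S\NP PP\NP
CKY chart[0,4] = {N/(N\PP), NP/(NP\PP), PP, PP/(PP\PP), S/(S\PP)}; S ∉ chart

NO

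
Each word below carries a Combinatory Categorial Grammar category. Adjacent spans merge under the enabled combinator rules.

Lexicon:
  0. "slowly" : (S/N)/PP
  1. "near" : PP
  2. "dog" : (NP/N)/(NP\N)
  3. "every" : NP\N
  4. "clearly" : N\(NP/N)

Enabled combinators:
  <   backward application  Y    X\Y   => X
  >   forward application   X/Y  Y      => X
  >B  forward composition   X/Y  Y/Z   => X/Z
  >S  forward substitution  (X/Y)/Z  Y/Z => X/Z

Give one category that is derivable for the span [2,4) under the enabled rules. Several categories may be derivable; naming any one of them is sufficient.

NP/N

[0,5] S   >
  [0,2] S/N   >
    [0,1] "slowly" : (S/N)/PP
    [1,2] "near" : PP
  [2,5] N   <
    [2,4] NP/N   >
      [2,3] "dog" : (NP/N)/(NP\N)
      [3,4] "every" : NP\N
    [4,5] "clearly" : N\(NP/N)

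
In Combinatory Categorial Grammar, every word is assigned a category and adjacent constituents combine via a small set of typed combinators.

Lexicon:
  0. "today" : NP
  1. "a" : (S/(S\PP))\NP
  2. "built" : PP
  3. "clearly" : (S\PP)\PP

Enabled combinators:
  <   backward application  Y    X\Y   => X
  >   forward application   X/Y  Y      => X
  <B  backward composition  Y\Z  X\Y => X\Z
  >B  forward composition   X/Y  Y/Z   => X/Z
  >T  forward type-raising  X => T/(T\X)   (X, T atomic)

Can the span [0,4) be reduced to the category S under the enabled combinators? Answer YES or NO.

YES

[0,4] S   >
  [0,2] S/(S\PP)   <
    [0,1] "today" : NP
    [1,2] "a" : (S/(S\PP))\NP
  [2,4] S\PP   <
    [2,3] "built" : PP
    [3,4] "clearly" : (S\PP)\PP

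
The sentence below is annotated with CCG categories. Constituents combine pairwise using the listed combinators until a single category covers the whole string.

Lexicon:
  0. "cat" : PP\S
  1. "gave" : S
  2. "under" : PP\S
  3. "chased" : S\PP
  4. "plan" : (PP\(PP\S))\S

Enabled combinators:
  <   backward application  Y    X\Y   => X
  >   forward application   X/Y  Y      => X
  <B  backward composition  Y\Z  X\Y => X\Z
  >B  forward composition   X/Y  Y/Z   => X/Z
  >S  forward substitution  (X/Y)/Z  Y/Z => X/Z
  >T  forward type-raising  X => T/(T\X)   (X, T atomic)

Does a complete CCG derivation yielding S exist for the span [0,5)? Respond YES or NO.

NO

PP\S S PP\S S\PP (PP\(PP\S))\S
CKY chart[0,5] = {N/(N\PP), NP/(NP\PP), PP, PP/(PP\PP), S/(S\PP)}; S ∉ chart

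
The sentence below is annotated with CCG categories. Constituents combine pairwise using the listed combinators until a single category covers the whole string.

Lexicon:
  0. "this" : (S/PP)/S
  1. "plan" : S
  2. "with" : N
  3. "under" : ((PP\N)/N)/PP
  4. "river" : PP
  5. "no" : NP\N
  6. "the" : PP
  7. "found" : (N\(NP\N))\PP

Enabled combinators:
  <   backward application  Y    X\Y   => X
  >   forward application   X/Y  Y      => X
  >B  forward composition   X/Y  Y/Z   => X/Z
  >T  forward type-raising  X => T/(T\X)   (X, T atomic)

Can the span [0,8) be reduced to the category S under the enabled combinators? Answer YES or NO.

[0,8] S   >
  [0,2] S/PP   >
    [0,1] "this" : (S/PP)/S
    [1,2] "plan" : S
  [2,8] PP   <
    [2,3] "with" : N
    [3,8] PP\N   >
      [3,5] (PP\N)/N   >
        [3,4] "under" : ((PP\N)/N)/PP
        [4,5] "river" : PP
      [5,8] N   <
        [5,6] "no" : NP\N
        [6,8] N\(NP\N)   <
          [6,7] "the" : PP
          [7,8] "found" : (N\(NP\N))\PP

YES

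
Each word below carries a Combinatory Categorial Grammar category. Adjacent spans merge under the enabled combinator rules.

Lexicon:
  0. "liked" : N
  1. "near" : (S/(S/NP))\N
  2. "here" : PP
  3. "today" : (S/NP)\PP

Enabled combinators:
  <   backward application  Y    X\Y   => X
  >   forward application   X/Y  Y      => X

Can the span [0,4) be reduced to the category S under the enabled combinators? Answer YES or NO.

[0,4] S   >
  [0,2] S/(S/NP)   <
    [0,1] "liked" : N
    [1,2] "near" : (S/(S/NP))\N
  [2,4] S/NP   <
    [2,3] "here" : PP
    [3,4] "today" : (S/NP)\PP

YES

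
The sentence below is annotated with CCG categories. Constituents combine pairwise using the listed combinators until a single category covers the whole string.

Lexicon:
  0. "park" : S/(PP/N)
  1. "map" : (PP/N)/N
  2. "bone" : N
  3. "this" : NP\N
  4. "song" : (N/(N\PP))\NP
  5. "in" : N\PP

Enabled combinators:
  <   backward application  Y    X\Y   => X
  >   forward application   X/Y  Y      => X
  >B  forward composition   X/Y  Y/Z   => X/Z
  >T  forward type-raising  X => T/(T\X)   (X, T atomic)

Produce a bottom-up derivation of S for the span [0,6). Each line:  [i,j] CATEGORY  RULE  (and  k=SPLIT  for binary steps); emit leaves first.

[0,1] S/(PP/N)  lex  "park"
[1,2] (PP/N)/N  lex  "map"
[0,2] S/N  >B  k=1
[2,3] N  lex  "bone"
[3,4] NP\N  lex  "this"
[2,4] NP  <  k=3
[4,5] (N/(N\PP))\NP  lex  "song"
[2,5] N/(N\PP)  <  k=4
[5,6] N\PP  lex  "in"
[2,6] N  >  k=5
[0,6] S  >  k=2

[0,6] S   >
  [0,2] S/N   >B
    [0,1] "park" : S/(PP/N)
    [1,2] "map" : (PP/N)/N
  [2,6] N   >
    [2,5] N/(N\PP)   <
      [2,4] NP   <
        [2,3] "bone" : N
        [3,4] "this" : NP\N
      [4,5] "song" : (N/(N\PP))\NP
    [5,6] "in" : N\PP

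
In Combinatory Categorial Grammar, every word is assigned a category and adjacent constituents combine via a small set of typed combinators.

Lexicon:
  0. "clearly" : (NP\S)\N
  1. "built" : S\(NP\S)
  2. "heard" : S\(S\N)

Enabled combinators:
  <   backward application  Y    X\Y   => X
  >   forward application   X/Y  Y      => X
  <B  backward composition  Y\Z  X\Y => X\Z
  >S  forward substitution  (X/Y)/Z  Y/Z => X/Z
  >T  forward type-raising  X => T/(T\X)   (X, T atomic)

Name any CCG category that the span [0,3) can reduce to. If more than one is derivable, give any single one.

[0,3] S   <
  [0,2] S\N   <B
    [0,1] "clearly" : (NP\S)\N
    [1,2] "built" : S\(NP\S)
  [2,3] "heard" : S\(S\N)

S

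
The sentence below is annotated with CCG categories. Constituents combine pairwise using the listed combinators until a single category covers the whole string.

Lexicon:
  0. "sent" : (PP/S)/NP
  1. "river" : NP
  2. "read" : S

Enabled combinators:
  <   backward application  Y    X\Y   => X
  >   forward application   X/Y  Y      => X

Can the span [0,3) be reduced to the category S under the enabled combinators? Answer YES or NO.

NO

(PP/S)/NP NP S
CKY chart[0,3] = {PP}; S ∉ chart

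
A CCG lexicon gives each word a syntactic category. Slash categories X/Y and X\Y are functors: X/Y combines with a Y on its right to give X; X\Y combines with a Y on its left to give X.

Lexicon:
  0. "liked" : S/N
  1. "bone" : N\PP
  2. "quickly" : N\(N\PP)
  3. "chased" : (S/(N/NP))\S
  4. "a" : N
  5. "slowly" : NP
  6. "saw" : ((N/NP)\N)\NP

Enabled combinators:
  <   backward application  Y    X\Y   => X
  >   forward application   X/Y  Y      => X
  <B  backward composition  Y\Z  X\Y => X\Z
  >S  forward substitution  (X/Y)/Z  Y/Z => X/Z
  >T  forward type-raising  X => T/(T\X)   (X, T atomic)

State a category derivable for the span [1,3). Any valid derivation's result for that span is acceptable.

[0,7] S   >
  [0,4] S/(N/NP)   <
    [0,3] S   >
      [0,1] "liked" : S/N
      [1,3] N   <
        [1,2] "bone" : N\PP
        [2,3] "quickly" : N\(N\PP)
    [3,4] "chased" : (S/(N/NP))\S
  [4,7] N/NP   <
    [4,5] "a" : N
    [5,7] (N/NP)\N   <
      [5,6] "slowly" : NP
      [6,7] "saw" : ((N/NP)\N)\NP

N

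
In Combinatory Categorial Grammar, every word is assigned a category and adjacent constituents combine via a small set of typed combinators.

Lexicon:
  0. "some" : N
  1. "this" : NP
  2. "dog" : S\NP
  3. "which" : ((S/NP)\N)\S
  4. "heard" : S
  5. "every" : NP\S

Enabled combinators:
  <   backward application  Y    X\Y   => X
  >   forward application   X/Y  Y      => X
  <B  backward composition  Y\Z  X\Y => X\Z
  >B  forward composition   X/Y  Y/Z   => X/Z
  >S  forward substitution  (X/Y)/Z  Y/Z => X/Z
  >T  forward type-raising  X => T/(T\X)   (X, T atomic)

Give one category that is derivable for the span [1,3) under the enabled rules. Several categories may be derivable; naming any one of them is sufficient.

[0,6] S   >
  [0,4] S/NP   <
    [0,1] "some" : N
    [1,4] (S/NP)\N   <
      [1,3] S   <
        [1,2] "this" : NP
        [2,3] "dog" : S\NP
      [3,4] "which" : ((S/NP)\N)\S
  [4,6] NP   >
    [4,5] NP/(NP\S)   >T
      [4,5] "heard" : S
    [5,6] "every" : NP\S

S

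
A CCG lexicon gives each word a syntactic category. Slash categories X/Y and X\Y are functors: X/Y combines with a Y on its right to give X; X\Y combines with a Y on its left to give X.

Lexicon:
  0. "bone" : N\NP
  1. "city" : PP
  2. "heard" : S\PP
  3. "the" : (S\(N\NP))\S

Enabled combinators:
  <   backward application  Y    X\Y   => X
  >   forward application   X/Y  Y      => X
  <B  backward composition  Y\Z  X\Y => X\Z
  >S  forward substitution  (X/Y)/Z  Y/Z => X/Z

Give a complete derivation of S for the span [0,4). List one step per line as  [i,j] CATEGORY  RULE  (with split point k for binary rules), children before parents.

[0,1] N\NP  lex  "bone"
[1,2] PP  lex  "city"
[2,3] S\PP  lex  "heard"
[1,3] S  <  k=2
[3,4] (S\(N\NP))\S  lex  "the"
[1,4] S\(N\NP)  <  k=3
[0,4] S  <  k=1

[0,4] S   <
  [0,1] "bone" : N\NP
  [1,4] S\(N\NP)   <
    [1,3] S   <
      [1,2] "city" : PP
      [2,3] "heard" : S\PP
    [3,4] "the" : (S\(N\NP))\S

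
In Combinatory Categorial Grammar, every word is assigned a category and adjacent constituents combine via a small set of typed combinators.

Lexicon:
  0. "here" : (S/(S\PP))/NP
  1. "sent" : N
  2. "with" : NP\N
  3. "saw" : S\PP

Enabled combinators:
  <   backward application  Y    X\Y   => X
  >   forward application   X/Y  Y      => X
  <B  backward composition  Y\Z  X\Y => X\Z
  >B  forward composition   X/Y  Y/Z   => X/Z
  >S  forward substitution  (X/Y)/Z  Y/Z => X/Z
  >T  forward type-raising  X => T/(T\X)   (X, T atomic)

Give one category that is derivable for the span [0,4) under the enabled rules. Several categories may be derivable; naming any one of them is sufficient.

[0,4] S   >
  [0,3] S/(S\PP)   >
    [0,1] "here" : (S/(S\PP))/NP
    [1,3] NP   <
      [1,2] "sent" : N
      [2,3] "with" : NP\N
  [3,4] "saw" : S\PP

S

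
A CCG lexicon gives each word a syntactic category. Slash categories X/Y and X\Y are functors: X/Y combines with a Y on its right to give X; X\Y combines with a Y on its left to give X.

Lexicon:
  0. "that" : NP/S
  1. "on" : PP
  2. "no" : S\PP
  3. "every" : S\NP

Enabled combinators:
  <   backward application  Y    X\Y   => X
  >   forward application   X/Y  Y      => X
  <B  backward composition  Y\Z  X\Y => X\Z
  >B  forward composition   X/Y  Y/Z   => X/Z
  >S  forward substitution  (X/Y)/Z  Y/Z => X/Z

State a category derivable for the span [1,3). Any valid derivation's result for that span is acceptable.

S

[0,4] S   <
  [0,3] NP   >
    [0,1] "that" : NP/S
    [1,3] S   <
      [1,2] "on" : PP
      [2,3] "no" : S\PP
  [3,4] "every" : S\NP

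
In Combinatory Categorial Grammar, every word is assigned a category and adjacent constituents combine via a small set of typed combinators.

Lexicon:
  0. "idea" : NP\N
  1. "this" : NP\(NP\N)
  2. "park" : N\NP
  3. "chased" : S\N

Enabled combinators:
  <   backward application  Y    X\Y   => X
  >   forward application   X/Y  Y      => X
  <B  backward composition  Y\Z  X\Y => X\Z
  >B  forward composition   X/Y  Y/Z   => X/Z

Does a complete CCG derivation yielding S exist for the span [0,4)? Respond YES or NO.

[0,4] S   <
  [0,3] N   <
    [0,2] NP   <
      [0,1] "idea" : NP\N
      [1,2] "this" : NP\(NP\N)
    [2,3] "park" : N\NP
  [3,4] "chased" : S\N

YES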